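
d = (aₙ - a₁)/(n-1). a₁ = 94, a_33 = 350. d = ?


d = (aₙ - a₁)/(n-1)
= (350 - 94)/(33-1)
= 256/32 = 8

d = 8


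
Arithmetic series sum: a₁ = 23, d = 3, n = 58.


aₙ = 23 + (58-1)×3 = 194
Sₙ = n(a₁+aₙ)/2 = 58×(23+194)/2
= 58×217/2 = 6293

S_58 = 6293


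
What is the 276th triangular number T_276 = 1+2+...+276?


n(n+1)/2 = 276×277/2 = 76452/2 = 38226

Σk = 38226


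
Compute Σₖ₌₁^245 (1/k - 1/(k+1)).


Telescoping: adjacent terms cancel.
= 1/1 - 1/246
= 1 - 1/246 = 245/246

Sum = 245/246


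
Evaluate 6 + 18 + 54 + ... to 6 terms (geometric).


Sₙ = 6×(3^6 - 1)/(3 - 1)
= 6×(729 - 1)/2
= 6×728/2
= 2184

S_6 = 2184


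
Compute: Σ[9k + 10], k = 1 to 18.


Σ(9k+10) = 9·Σk + 10·n
= 9·171 + 10·18
= 1539 + 180 = 1719

Σ = 1719


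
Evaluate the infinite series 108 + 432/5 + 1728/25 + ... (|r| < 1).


S∞ = a₁/(1-r) = 108/(1 - 4/5)
= 108/(1/5)
= 540

S∞ = 540


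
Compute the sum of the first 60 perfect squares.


n = 60
n(n+1)(2n+1)/6 = 60×61×121/6
= 442860/6 = 73810

Σk² = 73810


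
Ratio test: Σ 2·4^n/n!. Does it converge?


aₙ = 2·4^n/n!
a_{n+1}/aₙ = 4^(n+1)/(n+1)! × n!/4^n  (constant 2 cancels)
= 4/(n+1)
L = lim(n→∞) 4/(n+1) = 0
L < 1 → series CONVERGES

Converges (ratio test: L = 0 < 1)


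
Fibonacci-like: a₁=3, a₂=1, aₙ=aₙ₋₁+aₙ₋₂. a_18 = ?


Computing iteratively: 3, 1, 4, 5, 9, 14, 23, 37, 60, 97, 157, 254, ...
a_18 = 4558

a_18 = 4558


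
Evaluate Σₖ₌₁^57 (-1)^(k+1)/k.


S = 1 - 1/2 + 1/3 - 1/4 + 1/5 - 1/6 + 1/7 - 1/8 ± ...
= 0.7018
(Full series converges to +ln(2) ≈ +0.6931)

S_57 = 0.7018


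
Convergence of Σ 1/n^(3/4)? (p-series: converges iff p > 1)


p-series test: Σ c/n^p converges if p > 1, diverges if p ≤ 1 (constant c > 0 doesn't affect convergence).
p = 3/4
3/4 ≤ 1 → DIVERGES

Diverges (p = 3/4 ≤ 1)


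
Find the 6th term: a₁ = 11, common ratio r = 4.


aₙ = a₁·r^(n-1)
= 11×4^5
= 11×1024
= 11264

a_6 = 11264


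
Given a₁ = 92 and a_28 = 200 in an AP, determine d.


d = (aₙ - a₁)/(n-1)
= (200 - 92)/(28-1)
= 108/27 = 4

d = 4


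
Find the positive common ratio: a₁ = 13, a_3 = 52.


r^(n-1) = aₙ/a₁
r^2 = 52/13 = 4
r = 4^(1/2)
= ±2; taking r > 0 gives r = 2

r = 2


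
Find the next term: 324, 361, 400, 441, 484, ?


Pattern: perfect squares: n²
Terms: 324, 361, 400, 441, 484
Next term = 529

Next term = 529


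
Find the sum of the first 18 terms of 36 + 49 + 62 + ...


aₙ = 36 + (18-1)×13 = 257
Sₙ = n(a₁+aₙ)/2 = 18×(36+257)/2
= 18×293/2 = 2637

S_18 = 2637


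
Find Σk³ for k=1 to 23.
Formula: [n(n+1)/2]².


n(n+1)/2 = 23×24/2 = 276
Σk³ = 276² = 76176

Σk³ = 76176


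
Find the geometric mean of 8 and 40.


GM = √(8×40) = √320 = 17.8885

GM = 17.8885


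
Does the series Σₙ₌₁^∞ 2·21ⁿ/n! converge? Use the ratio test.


aₙ = 2·21^n/n!
a_{n+1}/aₙ = 21^(n+1)/(n+1)! × n!/21^n  (constant 2 cancels)
= 21/(n+1)
L = lim(n→∞) 21/(n+1) = 0
L < 1 → series CONVERGES

Converges (ratio test: L = 0 < 1)


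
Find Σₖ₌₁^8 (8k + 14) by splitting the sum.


Σ(8k+14) = 8·Σk + 14·n
= 8·36 + 14·8
= 288 + 112 = 400

Σ = 400


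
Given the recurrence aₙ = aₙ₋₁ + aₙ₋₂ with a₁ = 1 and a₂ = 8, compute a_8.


Computing iteratively: 1, 8, 9, 17, 26, 43, 69, 112
a_8 = 112

a_8 = 112


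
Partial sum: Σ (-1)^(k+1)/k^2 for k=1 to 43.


S = 1 - 1/4 + 1/9 - 1/16 + 1/25 - 1/36 + 1/49 - 1/64 ± ...
= 0.8227
(Full series converges to +π²/12 ≈ +0.8225)

S_43 = 0.8227


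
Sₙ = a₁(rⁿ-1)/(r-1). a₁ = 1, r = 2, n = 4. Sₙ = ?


Sₙ = 1×(2^4 - 1)/(2 - 1)
= 1×(16 - 1)/1
= 1×15/1
= 15

S_4 = 15


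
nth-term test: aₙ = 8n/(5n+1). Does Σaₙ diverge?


lim(n→∞) 8n/(5n+1) = 8/5 = 8/5  (divide numerator and denominator by n)
lim aₙ = 8/5 ≠ 0 → series DIVERGES

Diverges (lim aₙ = 8/5 ≠ 0)


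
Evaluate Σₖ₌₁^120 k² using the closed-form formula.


n = 120
n(n+1)(2n+1)/6 = 120×121×241/6
= 3499320/6 = 583220

Σk² = 583220


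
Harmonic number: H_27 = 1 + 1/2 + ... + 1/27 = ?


H_27 = 1/1 + 1/2 + 1/3 + ... + 1/27
= 312536252003/80313433200
≈ 3.8915

H_27 = 312536252003/80313433200 ≈ 3.8915


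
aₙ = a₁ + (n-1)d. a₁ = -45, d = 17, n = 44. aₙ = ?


aₙ = a₁ + (n-1)d
= -45 + (44-1)×17
= -45 + 731
= 686

a_44 = 686


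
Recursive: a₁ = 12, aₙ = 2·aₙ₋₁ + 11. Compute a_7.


Computing step by step:
a_1 = 12
a_2 = 35
a_3 = 81
a_4 = 173
a_5 = 357
a_6 = 725
a_7 = 1461


a_7 = 1461


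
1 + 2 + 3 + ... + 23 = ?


n(n+1)/2 = 23×24/2 = 552/2 = 276

Σk = 276


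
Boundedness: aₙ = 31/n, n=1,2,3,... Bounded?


a₁ = 31, a₂ = 31/2, a₃ = 31/3, ...
0 < aₙ ≤ 31 for all n ≥ 1
Lower bound: 0, Upper bound: 31
The sequence IS bounded

Bounded (0 < aₙ ≤ 31)


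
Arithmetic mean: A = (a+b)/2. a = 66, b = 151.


AM = (66 + 151)/2 = 217/2 = 108.5

AM = 108.5


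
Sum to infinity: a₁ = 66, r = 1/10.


S∞ = a₁/(1-r) = 66/(1 - 1/10)
= 66/(9/10)
= 220/3

S∞ = 220/3


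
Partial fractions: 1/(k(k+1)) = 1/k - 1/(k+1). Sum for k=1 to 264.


1/(k(k+1)) = 1/k - 1/(k+1) (partial fractions)
Telescoping: Σ = 1 - 1/265 = 264/265

Sum = 264/265


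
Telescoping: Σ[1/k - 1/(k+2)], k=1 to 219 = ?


Telescoping with gap 2: two head and two tail terms survive.
= (1 + 1/2) - (1/220 + 1/221)
= 3/2 - 1/220 - 1/221 = 72489/48620

Sum = 72489/48620


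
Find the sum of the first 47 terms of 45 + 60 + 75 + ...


aₙ = 45 + (47-1)×15 = 735
Sₙ = n(a₁+aₙ)/2 = 47×(45+735)/2
= 47×780/2 = 18330

S_47 = 18330


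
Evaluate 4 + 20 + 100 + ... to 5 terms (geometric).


Sₙ = 4×(5^5 - 1)/(5 - 1)
= 4×(3125 - 1)/4
= 4×3124/4
= 3124

S_5 = 3124


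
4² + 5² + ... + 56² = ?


Σₖ₌4^56 k² = Σₖ₌₁^56 k² − Σₖ₌₁^3 k²
= 56·57·113/6 − 3·4·7/6
= 60116 − 14 = 60102

Σk² = 60102


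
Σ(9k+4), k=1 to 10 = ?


Σ(9k+4) = 9·Σk + 4·n
= 9·55 + 4·10
= 495 + 40 = 535

Σ = 535


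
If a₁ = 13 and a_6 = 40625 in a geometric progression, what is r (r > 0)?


r^(n-1) = aₙ/a₁
r^5 = 40625/13 = 3125
r = 3125^(1/5)
= 5

r = 5


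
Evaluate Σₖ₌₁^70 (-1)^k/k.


S = -1 + 1/2 - 1/3 + 1/4 - 1/5 + 1/6 - 1/7 + 1/8 ± ...
= -0.6861
(Full series converges to -ln(2) ≈ -0.6931)

S_70 = -0.6861


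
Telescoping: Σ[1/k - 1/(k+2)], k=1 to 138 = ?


Telescoping with gap 2: two head and two tail terms survive.
= (1 + 1/2) - (1/139 + 1/140)
= 3/2 - 1/139 - 1/140 = 28911/19460

Sum = 28911/19460


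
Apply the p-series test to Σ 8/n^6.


p-series test: Σ c/n^p converges if p > 1, diverges if p ≤ 1 (constant c > 0 doesn't affect convergence).
p = 6
6 > 1 → CONVERGES

Converges (p = 6 > 1)


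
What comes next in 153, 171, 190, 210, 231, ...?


Pattern: triangular numbers: n(n+1)/2
Terms: 153, 171, 190, 210, 231
Next term = 253

Next term = 253


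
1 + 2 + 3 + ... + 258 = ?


n(n+1)/2 = 258×259/2 = 66822/2 = 33411

Σk = 33411


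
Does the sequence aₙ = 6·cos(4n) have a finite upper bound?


For all n, -1 ≤ cos(4n) ≤ 1, so -6 ≤ 6·cos(4n) ≤ 6
Lower bound: -6, Upper bound: 6
The sequence IS bounded

Bounded (-6 ≤ aₙ ≤ 6)


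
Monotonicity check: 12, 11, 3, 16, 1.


Differences: -1, -8, 13, -15
Difference at position 3 is +13 (> 0) but position 1 is -1 (< 0) — sequence both rises and falls
→ NOT monotonic

Not monotonic


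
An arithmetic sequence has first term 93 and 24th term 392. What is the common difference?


d = (aₙ - a₁)/(n-1)
= (392 - 93)/(24-1)
= 299/23 = 13

d = 13


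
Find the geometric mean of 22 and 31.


GM = √(22×31) = √682 = 26.1151

GM = 26.1151


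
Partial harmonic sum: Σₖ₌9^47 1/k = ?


Σₖ₌9^47 1/k = 1/9 + 1/10 + 1/11 + ... + 1/47
= 761526744551583731543/442720643463713815200
≈ 1.7201

Sum = 761526744551583731543/442720643463713815200 ≈ 1.7201


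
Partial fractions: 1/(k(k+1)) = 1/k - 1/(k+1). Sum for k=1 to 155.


1/(k(k+1)) = 1/k - 1/(k+1) (partial fractions)
Telescoping: Σ = 1 - 1/156 = 155/156

Sum = 155/156


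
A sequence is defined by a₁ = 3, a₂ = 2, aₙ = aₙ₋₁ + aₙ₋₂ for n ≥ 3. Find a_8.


Computing iteratively: 3, 2, 5, 7, 12, 19, 31, 50
a_8 = 50

a_8 = 50


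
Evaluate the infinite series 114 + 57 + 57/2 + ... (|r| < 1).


S∞ = a₁/(1-r) = 114/(1 - 1/2)
= 114/(1/2)
= 228

S∞ = 228


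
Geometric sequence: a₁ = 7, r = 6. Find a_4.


aₙ = a₁·r^(n-1)
= 7×6^3
= 7×216
= 1512

a_4 = 1512


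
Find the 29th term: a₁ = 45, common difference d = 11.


aₙ = a₁ + (n-1)d
= 45 + (29-1)×11
= 45 + 308
= 353

a_29 = 353


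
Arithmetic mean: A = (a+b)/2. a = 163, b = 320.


AM = (163 + 320)/2 = 483/2 = 241.5

AM = 241.5


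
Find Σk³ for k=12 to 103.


Σₖ₌12^103 k³ = [103·104/2]² − [11·12/2]²
= 28686736 − 4356 = 28682380

Σk³ = 28682380


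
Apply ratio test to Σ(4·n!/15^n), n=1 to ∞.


aₙ = 4·n!/15^n
a_{n+1}/aₙ = (n+1)!/15^(n+1) × 15^n/n!  (constant 4 cancels)
= (n+1)/15
L = lim(n→∞) (n+1)/15 = ∞
L > 1 → series DIVERGES

Diverges (ratio test: L = ∞ > 1)


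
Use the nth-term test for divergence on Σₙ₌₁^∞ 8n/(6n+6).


lim(n→∞) 8n/(6n+6) = 8/6 = 4/3  (divide numerator and denominator by n)
lim aₙ = 4/3 ≠ 0 → series DIVERGES

Diverges (lim aₙ = 4/3 ≠ 0)


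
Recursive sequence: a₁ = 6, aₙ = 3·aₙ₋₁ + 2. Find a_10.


Computing step by step:
a_1 = 6
a_2 = 20
a_3 = 62
a_4 = 188
a_5 = 566
a_6 = 1700
a_7 = 5102
a_8 = 15308
a_9 = 45926
a_10 = 137780


a_10 = 137780


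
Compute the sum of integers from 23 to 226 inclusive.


Σₖ₌23^226 k = Σₖ₌₁^226 k − Σₖ₌₁^22 k
= 226·227/2 − 22·23/2
= 25651 − 253 = 25398

Σk = 25398


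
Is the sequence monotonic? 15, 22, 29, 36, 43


Differences: 7, 7, 7, 7
All differences > 0 → strictly INCREASING

Monotonically increasing


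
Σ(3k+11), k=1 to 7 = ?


Σ(3k+11) = 3·Σk + 11·n
= 3·28 + 11·7
= 84 + 77 = 161

Σ = 161


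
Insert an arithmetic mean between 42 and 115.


AM = (42 + 115)/2 = 157/2 = 78.5

AM = 78.5


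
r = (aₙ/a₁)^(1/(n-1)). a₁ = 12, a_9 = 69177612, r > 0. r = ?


r^(n-1) = aₙ/a₁
r^8 = 69177612/12 = 5764801
r = 5764801^(1/8)
= ±7; taking r > 0 gives r = 7

r = 7


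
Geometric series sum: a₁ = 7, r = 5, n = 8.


Sₙ = 7×(5^8 - 1)/(5 - 1)
= 7×(390625 - 1)/4
= 7×390624/4
= 683592

S_8 = 683592


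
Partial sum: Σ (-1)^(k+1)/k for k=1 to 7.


S = 1 - 1/2 + 1/3 - 1/4 + 1/5 - 1/6 + 1/7
= 0.7595
(Full series converges to +ln(2) ≈ +0.6931)

S_7 = 0.7595


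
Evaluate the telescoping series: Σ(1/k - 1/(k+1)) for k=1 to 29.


Telescoping: adjacent terms cancel.
= 1/1 - 1/30
= 1 - 1/30 = 29/30

Sum = 29/30


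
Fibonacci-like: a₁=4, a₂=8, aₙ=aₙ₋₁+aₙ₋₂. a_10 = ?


Computing iteratively: 4, 8, 12, 20, 32, 52, 84, 136, 220, 356
a_10 = 356

a_10 = 356


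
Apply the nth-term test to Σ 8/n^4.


lim(n→∞) 8/n^4 = 0
lim aₙ = 0 → nth-term test is INCONCLUSIVE
(Need other tests; this is actually a convergent p-series with p=4 > 1)

Inconclusive (lim aₙ = 0; need another test)


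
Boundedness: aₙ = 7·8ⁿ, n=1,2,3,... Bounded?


aₙ = 7·8ⁿ → as n→∞, aₙ→∞ (since base 8 > 1)
No finite upper bound exists
The sequence is UNBOUNDED

Unbounded (aₙ → ∞ as n → ∞)


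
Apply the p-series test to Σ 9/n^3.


p-series test: Σ c/n^p converges if p > 1, diverges if p ≤ 1 (constant c > 0 doesn't affect convergence).
p = 3
3 > 1 → CONVERGES

Converges (p = 3 > 1)


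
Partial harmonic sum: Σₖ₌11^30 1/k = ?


Σₖ₌11^30 1/k = 1/11 + 1/12 + 1/13 + ... + 1/30
= 2482853440057/2329089562800
≈ 1.066

Sum = 2482853440057/2329089562800 ≈ 1.066


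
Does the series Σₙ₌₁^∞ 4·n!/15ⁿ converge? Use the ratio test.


aₙ = 4·n!/15^n
a_{n+1}/aₙ = (n+1)!/15^(n+1) × 15^n/n!  (constant 4 cancels)
= (n+1)/15
L = lim(n→∞) (n+1)/15 = ∞
L > 1 → series DIVERGES

Diverges (ratio test: L = ∞ > 1)


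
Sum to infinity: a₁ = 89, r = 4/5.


S∞ = a₁/(1-r) = 89/(1 - 4/5)
= 89/(1/5)
= 445

S∞ = 445


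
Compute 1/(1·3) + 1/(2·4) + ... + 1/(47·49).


1/(k(k+2)) = (1/2)·(1/k - 1/(k+2)) (partial fractions)
Telescoping: Σ = (1/2)·(1 + 1/2 - 1/48 - 1/49) = 3431/4704

Sum = 3431/4704


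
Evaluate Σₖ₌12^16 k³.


Σₖ₌12^16 k³ = [16·17/2]² − [11·12/2]²
= 18496 − 4356 = 14140

Σk³ = 14140


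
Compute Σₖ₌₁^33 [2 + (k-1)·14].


aₙ = 2 + (33-1)×14 = 450
Sₙ = n(a₁+aₙ)/2 = 33×(2+450)/2
= 33×452/2 = 7458

S_33 = 7458


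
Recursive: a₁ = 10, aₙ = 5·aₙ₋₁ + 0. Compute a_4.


Computing step by step:
a_1 = 10
a_2 = 50
a_3 = 250
a_4 = 1250


a_4 = 1250


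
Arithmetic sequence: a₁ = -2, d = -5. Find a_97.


aₙ = a₁ + (n-1)d
= -2 + (97-1)×-5
= -2 - 480
= -482

a_97 = -482


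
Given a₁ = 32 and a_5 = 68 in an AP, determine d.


d = (aₙ - a₁)/(n-1)
= (68 - 32)/(5-1)
= 36/4 = 9

d = 9


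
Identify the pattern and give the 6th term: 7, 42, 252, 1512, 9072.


Pattern: geometric (r=6)
Terms: 7, 42, 252, 1512, 9072
Next term = 54432

Next term = 54432


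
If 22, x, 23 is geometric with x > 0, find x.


GM = √(22×23) = √506 = 22.4944

GM = 22.4944


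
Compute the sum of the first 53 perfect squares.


n = 53
n(n+1)(2n+1)/6 = 53×54×107/6
= 306234/6 = 51039

Σk² = 51039


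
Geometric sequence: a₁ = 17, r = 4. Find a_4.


aₙ = a₁·r^(n-1)
= 17×4^3
= 17×64
= 1088

a_4 = 1088


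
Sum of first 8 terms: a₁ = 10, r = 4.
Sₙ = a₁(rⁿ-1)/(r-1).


Sₙ = 10×(4^8 - 1)/(4 - 1)
= 10×(65536 - 1)/3
= 10×65535/3
= 218450

S_8 = 218450


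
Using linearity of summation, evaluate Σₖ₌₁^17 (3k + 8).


Σ(3k+8) = 3·Σk + 8·n
= 3·153 + 8·17
= 459 + 136 = 595

Σ = 595


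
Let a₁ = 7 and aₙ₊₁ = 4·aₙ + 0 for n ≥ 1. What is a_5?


Computing step by step:
a_1 = 7
a_2 = 28
a_3 = 112
a_4 = 448
a_5 = 1792


a_5 = 1792


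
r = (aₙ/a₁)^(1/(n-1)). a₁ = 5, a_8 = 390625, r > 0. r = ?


r^(n-1) = aₙ/a₁
r^7 = 390625/5 = 78125
r = 78125^(1/7)
= 5

r = 5


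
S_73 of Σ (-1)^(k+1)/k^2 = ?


S = 1 - 1/4 + 1/9 - 1/16 + 1/25 - 1/36 + 1/49 - 1/64 ± ...
= 0.8226
(Full series converges to +π²/12 ≈ +0.8225)

S_73 = 0.8226


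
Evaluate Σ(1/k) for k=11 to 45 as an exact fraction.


Σₖ₌11^45 1/k = 1/11 + 1/12 + 1/13 + ... + 1/45
= 13808926545210682009/9419588158802421600
≈ 1.466

Sum = 13808926545210682009/9419588158802421600 ≈ 1.466


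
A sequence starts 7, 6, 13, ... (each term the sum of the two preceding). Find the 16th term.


Computing iteratively: 7, 6, 13, 19, 32, 51, 83, 134, 217, 351, 568, 919, ...
a_16 = 6299

a_16 = 6299


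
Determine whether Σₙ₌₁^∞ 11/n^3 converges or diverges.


p-series test: Σ c/n^p converges if p > 1, diverges if p ≤ 1 (constant c > 0 doesn't affect convergence).
p = 3
3 > 1 → CONVERGES

Converges (p = 3 > 1)


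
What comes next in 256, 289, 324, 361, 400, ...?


Pattern: perfect squares: n²
Terms: 256, 289, 324, 361, 400
Next term = 441

Next term = 441


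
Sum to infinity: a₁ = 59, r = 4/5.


S∞ = a₁/(1-r) = 59/(1 - 4/5)
= 59/(1/5)
= 295

S∞ = 295


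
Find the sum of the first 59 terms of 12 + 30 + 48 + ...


aₙ = 12 + (59-1)×18 = 1056
Sₙ = n(a₁+aₙ)/2 = 59×(12+1056)/2
= 59×1068/2 = 31506

S_59 = 31506


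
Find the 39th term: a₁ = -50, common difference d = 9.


aₙ = a₁ + (n-1)d
= -50 + (39-1)×9
= -50 + 342
= 292

a_39 = 292


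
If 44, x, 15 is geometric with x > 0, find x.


GM = √(44×15) = √660 = 25.6905

GM = 25.6905


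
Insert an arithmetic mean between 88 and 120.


AM = (88 + 120)/2 = 208/2 = 104

AM = 104


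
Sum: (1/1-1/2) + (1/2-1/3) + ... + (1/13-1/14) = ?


Telescoping: adjacent terms cancel.
= 1/1 - 1/14
= 1 - 1/14 = 13/14

Sum = 13/14


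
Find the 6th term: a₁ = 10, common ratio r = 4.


aₙ = a₁·r^(n-1)
= 10×4^5
= 10×1024
= 10240

a_6 = 10240


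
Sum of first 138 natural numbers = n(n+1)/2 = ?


n(n+1)/2 = 138×139/2 = 19182/2 = 9591

Σk = 9591


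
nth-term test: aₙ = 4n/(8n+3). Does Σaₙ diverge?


lim(n→∞) 4n/(8n+3) = 4/8 = 1/2  (divide numerator and denominator by n)
lim aₙ = 1/2 ≠ 0 → series DIVERGES

Diverges (lim aₙ = 1/2 ≠ 0)


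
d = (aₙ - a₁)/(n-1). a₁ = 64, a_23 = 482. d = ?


d = (aₙ - a₁)/(n-1)
= (482 - 64)/(23-1)
= 418/22 = 19

d = 19


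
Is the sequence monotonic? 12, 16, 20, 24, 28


Differences: 4, 4, 4, 4
All differences > 0 → strictly INCREASING

Monotonically increasing


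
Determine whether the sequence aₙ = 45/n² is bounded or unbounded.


a₁ = 45, a₂ = 45/4, a₃ = 45/9, ...
0 < aₙ ≤ 45 for all n ≥ 1
The sequence IS bounded

Bounded (0 < aₙ ≤ 45)


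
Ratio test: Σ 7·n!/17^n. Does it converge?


aₙ = 7·n!/17^n
a_{n+1}/aₙ = (n+1)!/17^(n+1) × 17^n/n!  (constant 7 cancels)
= (n+1)/17
L = lim(n→∞) (n+1)/17 = ∞
L > 1 → series DIVERGES

Diverges (ratio test: L = ∞ > 1)


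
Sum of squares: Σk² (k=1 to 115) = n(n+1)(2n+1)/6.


n = 115
n(n+1)(2n+1)/6 = 115×116×231/6
= 3081540/6 = 513590

Σk² = 513590


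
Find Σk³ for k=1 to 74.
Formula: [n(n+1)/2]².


n(n+1)/2 = 74×75/2 = 2775
Σk³ = 2775² = 7700625

Σk³ = 7700625


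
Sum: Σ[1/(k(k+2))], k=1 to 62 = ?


1/(k(k+2)) = (1/2)·(1/k - 1/(k+2)) (partial fractions)
Telescoping: Σ = (1/2)·(1 + 1/2 - 1/63 - 1/64) = 5921/8064

Sum = 5921/8064


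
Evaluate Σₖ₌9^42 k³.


Σₖ₌9^42 k³ = [42·43/2]² − [8·9/2]²
= 815409 − 1296 = 814113

Σk³ = 814113


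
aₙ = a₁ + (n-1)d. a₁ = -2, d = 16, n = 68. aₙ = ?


aₙ = a₁ + (n-1)d
= -2 + (68-1)×16
= -2 + 1072
= 1070

a_68 = 1070


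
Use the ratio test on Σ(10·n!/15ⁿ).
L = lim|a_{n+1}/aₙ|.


aₙ = 10·n!/15^n
a_{n+1}/aₙ = (n+1)!/15^(n+1) × 15^n/n!  (constant 10 cancels)
= (n+1)/15
L = lim(n→∞) (n+1)/15 = ∞
L > 1 → series DIVERGES

Diverges (ratio test: L = ∞ > 1)


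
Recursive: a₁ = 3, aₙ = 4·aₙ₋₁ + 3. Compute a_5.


Computing step by step:
a_1 = 3
a_2 = 15
a_3 = 63
a_4 = 255
a_5 = 1023


a_5 = 1023


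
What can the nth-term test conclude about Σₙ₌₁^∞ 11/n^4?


lim(n→∞) 11/n^4 = 0
lim aₙ = 0 → nth-term test is INCONCLUSIVE
(Need other tests; this is actually a convergent p-series with p=4 > 1)

Inconclusive (lim aₙ = 0; need another test)


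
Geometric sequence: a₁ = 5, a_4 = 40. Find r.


r^(n-1) = aₙ/a₁
r^3 = 40/5 = 8
r = 8^(1/3)
= 2

r = 2


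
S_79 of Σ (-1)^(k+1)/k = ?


S = 1 - 1/2 + 1/3 - 1/4 + 1/5 - 1/6 + 1/7 - 1/8 ± ...
= 0.6994
(Full series converges to +ln(2) ≈ +0.6931)

S_79 = 0.6994


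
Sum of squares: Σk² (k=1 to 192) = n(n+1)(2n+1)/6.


n = 192
n(n+1)(2n+1)/6 = 192×193×385/6
= 14266560/6 = 2377760

Σk² = 2377760


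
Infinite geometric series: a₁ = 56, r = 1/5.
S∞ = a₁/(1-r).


S∞ = a₁/(1-r) = 56/(1 - 1/5)
= 56/(4/5)
= 70

S∞ = 70


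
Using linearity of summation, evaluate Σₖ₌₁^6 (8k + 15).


Σ(8k+15) = 8·Σk + 15·n
= 8·21 + 15·6
= 168 + 90 = 258

Σ = 258


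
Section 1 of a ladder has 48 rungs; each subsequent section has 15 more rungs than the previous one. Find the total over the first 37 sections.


aₙ = 48 + (37-1)×15 = 588
Sₙ = n(a₁+aₙ)/2 = 37×(48+588)/2
= 37×636/2 = 11766

S_37 = 11766


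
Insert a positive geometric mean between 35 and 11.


GM = √(35×11) = √385 = 19.6214

GM = 19.6214


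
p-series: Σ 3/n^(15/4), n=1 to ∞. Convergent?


p-series test: Σ c/n^p converges if p > 1, diverges if p ≤ 1 (constant c > 0 doesn't affect convergence).
p = 15/4
15/4 > 1 → CONVERGES

Converges (p = 15/4 > 1)


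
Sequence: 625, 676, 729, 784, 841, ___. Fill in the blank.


Pattern: perfect squares: n²
Terms: 625, 676, 729, 784, 841
Next term = 900

Next term = 900


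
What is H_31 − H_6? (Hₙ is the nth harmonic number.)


Σₖ₌7^31 1/k = 1/7 + 1/8 + 1/9 + ... + 1/31
= 113879905002697/72201776446800
≈ 1.5772

Sum = 113879905002697/72201776446800 ≈ 1.5772


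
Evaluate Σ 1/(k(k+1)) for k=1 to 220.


1/(k(k+1)) = 1/k - 1/(k+1) (partial fractions)
Telescoping: Σ = 1 - 1/221 = 220/221

Sum = 220/221


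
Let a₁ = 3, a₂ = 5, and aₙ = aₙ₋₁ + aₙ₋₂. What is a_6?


Computing iteratively: 3, 5, 8, 13, 21, 34
a_6 = 34

a_6 = 34


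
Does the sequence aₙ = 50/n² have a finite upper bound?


a₁ = 50, a₂ = 50/4, a₃ = 50/9, ...
0 < aₙ ≤ 50 for all n ≥ 1
The sequence IS bounded

Bounded (0 < aₙ ≤ 50)


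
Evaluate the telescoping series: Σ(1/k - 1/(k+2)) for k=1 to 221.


Telescoping with gap 2: two head and two tail terms survive.
= (1 + 1/2) - (1/222 + 1/223)
= 3/2 - 1/222 - 1/223 = 36907/24753

Sum = 36907/24753


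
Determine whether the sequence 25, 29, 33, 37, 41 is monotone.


Differences: 4, 4, 4, 4
All differences > 0 → strictly INCREASING

Monotonically increasing


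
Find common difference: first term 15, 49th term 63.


d = (aₙ - a₁)/(n-1)
= (63 - 15)/(49-1)
= 48/48 = 1

d = 1


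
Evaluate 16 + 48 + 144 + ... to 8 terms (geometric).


Sₙ = 16×(3^8 - 1)/(3 - 1)
= 16×(6561 - 1)/2
= 16×6560/2
= 52480

S_8 = 52480


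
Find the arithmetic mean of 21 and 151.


AM = (21 + 151)/2 = 172/2 = 86

AM = 86


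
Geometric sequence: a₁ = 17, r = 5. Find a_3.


aₙ = a₁·r^(n-1)
= 17×5^2
= 17×25
= 425

a_3 = 425


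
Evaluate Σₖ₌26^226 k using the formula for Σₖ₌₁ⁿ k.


Σₖ₌26^226 k = Σₖ₌₁^226 k − Σₖ₌₁^25 k
= 226·227/2 − 25·26/2
= 25651 − 325 = 25326

Σk = 25326


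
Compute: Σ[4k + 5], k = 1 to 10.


Σ(4k+5) = 4·Σk + 5·n
= 4·55 + 5·10
= 220 + 50 = 270

Σ = 270


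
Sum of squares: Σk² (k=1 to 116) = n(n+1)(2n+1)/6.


n = 116
n(n+1)(2n+1)/6 = 116×117×233/6
= 3162276/6 = 527046

Σk² = 527046


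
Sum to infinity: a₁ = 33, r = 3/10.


S∞ = a₁/(1-r) = 33/(1 - 3/10)
= 33/(7/10)
= 330/7

S∞ = 330/7


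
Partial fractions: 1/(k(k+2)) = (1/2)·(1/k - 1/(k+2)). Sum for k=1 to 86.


1/(k(k+2)) = (1/2)·(1/k - 1/(k+2)) (partial fractions)
Telescoping: Σ = (1/2)·(1 + 1/2 - 1/87 - 1/88) = 11309/15312

Sum = 11309/15312


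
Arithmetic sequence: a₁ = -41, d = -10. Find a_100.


aₙ = a₁ + (n-1)d
= -41 + (100-1)×-10
= -41 - 990
= -1031

a_100 = -1031


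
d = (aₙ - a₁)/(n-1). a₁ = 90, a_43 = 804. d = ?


d = (aₙ - a₁)/(n-1)
= (804 - 90)/(43-1)
= 714/42 = 17

d = 17


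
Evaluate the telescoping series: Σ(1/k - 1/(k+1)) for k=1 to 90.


Telescoping: adjacent terms cancel.
= 1/1 - 1/91
= 1 - 1/91 = 90/91

Sum = 90/91


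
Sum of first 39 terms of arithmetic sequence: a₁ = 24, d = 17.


aₙ = 24 + (39-1)×17 = 670
Sₙ = n(a₁+aₙ)/2 = 39×(24+670)/2
= 39×694/2 = 13533

S_39 = 13533


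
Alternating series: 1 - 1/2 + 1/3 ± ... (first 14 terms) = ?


S = 1 - 1/2 + 1/3 - 1/4 + 1/5 - 1/6 + 1/7 - 1/8 ± ...
= 0.6587
(Full series converges to +ln(2) ≈ +0.6931)

S_14 = 0.6587


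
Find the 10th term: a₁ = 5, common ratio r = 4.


aₙ = a₁·r^(n-1)
= 5×4^9
= 5×262144
= 1310720

a_10 = 1310720


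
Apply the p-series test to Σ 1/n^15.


p-series test: Σ c/n^p converges if p > 1, diverges if p ≤ 1 (constant c > 0 doesn't affect convergence).
p = 15
15 > 1 → CONVERGES

Converges (p = 15 > 1)


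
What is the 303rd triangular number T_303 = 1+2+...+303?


n(n+1)/2 = 303×304/2 = 92112/2 = 46056

Σk = 46056


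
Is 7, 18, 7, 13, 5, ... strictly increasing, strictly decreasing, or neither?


Differences: 11, -11, 6, -8
Difference at position 1 is +11 (> 0) but position 2 is -11 (< 0) — sequence both rises and falls
→ NOT monotonic

Not monotonic


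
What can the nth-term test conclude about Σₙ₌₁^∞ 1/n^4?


lim(n→∞) 1/n^4 = 0
lim aₙ = 0 → nth-term test is INCONCLUSIVE
(Need other tests; this is actually a convergent p-series with p=4 > 1)

Inconclusive (lim aₙ = 0; need another test)


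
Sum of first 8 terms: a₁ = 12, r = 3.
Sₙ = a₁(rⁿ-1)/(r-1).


Sₙ = 12×(3^8 - 1)/(3 - 1)
= 12×(6561 - 1)/2
= 12×6560/2
= 39360

S_8 = 39360


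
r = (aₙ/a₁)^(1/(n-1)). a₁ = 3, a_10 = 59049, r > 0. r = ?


r^(n-1) = aₙ/a₁
r^9 = 59049/3 = 19683
r = 19683^(1/9)
= 3

r = 3


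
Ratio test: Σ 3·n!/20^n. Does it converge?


aₙ = 3·n!/20^n
a_{n+1}/aₙ = (n+1)!/20^(n+1) × 20^n/n!  (constant 3 cancels)
= (n+1)/20
L = lim(n→∞) (n+1)/20 = ∞
L > 1 → series DIVERGES

Diverges (ratio test: L = ∞ > 1)


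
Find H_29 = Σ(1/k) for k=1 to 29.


H_29 = 1/1 + 1/2 + 1/3 + ... + 1/29
= 9227046511387/2329089562800
≈ 3.9617

H_29 = 9227046511387/2329089562800 ≈ 3.9617


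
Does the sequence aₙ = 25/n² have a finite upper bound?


a₁ = 25, a₂ = 25/4, a₃ = 25/9, ...
0 < aₙ ≤ 25 for all n ≥ 1
The sequence IS bounded

Bounded (0 < aₙ ≤ 25)


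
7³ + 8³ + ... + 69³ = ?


Σₖ₌7^69 k³ = [69·70/2]² − [6·7/2]²
= 5832225 − 441 = 5831784

Σk³ = 5831784


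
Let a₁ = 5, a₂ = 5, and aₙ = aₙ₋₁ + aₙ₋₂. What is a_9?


Computing iteratively: 5, 5, 10, 15, 25, 40, 65, 105, 170
a_9 = 170

a_9 = 170


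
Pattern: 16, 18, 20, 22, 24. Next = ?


Pattern: arithmetic (d=2)
Terms: 16, 18, 20, 22, 24
Next term = 26

Next term = 26


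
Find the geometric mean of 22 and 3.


GM = √(22×3) = √66 = 8.124

GM = 8.124


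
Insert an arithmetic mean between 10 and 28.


AM = (10 + 28)/2 = 38/2 = 19

AM = 19


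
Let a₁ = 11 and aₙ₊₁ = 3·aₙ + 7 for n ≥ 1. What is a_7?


Computing step by step:
a_1 = 11
a_2 = 40
a_3 = 127
a_4 = 388
a_5 = 1171
a_6 = 3520
a_7 = 10567


a_7 = 10567


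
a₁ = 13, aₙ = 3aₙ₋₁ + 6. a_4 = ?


Computing step by step:
a_1 = 13
a_2 = 45
a_3 = 141
a_4 = 429


a_4 = 429


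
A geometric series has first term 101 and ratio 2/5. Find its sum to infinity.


S∞ = a₁/(1-r) = 101/(1 - 2/5)
= 101/(3/5)
= 505/3

S∞ = 505/3


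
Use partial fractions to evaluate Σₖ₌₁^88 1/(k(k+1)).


1/(k(k+1)) = 1/k - 1/(k+1) (partial fractions)
Telescoping: Σ = 1 - 1/89 = 88/89

Sum = 88/89


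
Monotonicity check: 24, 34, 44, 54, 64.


Differences: 10, 10, 10, 10
All differences > 0 → strictly INCREASING

Monotonically increasing


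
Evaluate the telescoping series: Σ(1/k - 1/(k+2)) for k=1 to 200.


Telescoping with gap 2: two head and two tail terms survive.
= (1 + 1/2) - (1/201 + 1/202)
= 3/2 - 1/201 - 1/202 = 30250/20301

Sum = 30250/20301


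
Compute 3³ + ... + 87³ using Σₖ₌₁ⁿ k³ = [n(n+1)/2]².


Σₖ₌3^87 k³ = [87·88/2]² − [2·3/2]²
= 14653584 − 9 = 14653575

Σk³ = 14653575


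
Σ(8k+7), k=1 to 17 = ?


Σ(8k+7) = 8·Σk + 7·n
= 8·153 + 7·17
= 1224 + 119 = 1343

Σ = 1343


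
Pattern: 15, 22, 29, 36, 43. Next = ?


Pattern: arithmetic (d=7)
Terms: 15, 22, 29, 36, 43
Next term = 50

Next term = 50


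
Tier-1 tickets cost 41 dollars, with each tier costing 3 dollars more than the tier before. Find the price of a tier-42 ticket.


aₙ = a₁ + (n-1)d
= 41 + (42-1)×3
= 41 + 123
= 164

a_42 = 164


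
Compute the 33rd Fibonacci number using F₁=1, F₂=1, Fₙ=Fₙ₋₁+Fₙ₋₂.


Fibonacci sequence: 1, 1, 2, 3, 5, 8, 13, 21, 34, 55, 89, ...
F(33) = 3524578

F(33) = 3524578


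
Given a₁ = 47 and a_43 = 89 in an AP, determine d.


d = (aₙ - a₁)/(n-1)
= (89 - 47)/(43-1)
= 42/42 = 1

d = 1


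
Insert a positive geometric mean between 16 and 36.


GM = √(16×36) = √576 = 24

GM = 24


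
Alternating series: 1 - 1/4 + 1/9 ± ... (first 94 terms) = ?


S = 1 - 1/4 + 1/9 - 1/16 + 1/25 - 1/36 + 1/49 - 1/64 ± ...
= 0.8224
(Full series converges to +π²/12 ≈ +0.8225)

S_94 = 0.8224


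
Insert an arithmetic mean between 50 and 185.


AM = (50 + 185)/2 = 235/2 = 117.5

AM = 117.5


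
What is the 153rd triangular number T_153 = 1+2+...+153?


n(n+1)/2 = 153×154/2 = 23562/2 = 11781

Σk = 11781


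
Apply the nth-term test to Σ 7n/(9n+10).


lim(n→∞) 7n/(9n+10) = 7/9 = 7/9  (divide numerator and denominator by n)
lim aₙ = 7/9 ≠ 0 → series DIVERGES

Diverges (lim aₙ = 7/9 ≠ 0)


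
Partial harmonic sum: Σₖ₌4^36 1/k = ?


Σₖ₌4^36 1/k = 1/4 + 1/5 + 1/6 + ... + 1/36
= 30734666619109/13127595717600
≈ 2.3412

Sum = 30734666619109/13127595717600 ≈ 2.3412


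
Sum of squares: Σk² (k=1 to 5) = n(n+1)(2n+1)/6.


n = 5
n(n+1)(2n+1)/6 = 5×6×11/6
= 330/6 = 55

Σk² = 55


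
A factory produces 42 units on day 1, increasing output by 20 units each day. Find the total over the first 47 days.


aₙ = 42 + (47-1)×20 = 962
Sₙ = n(a₁+aₙ)/2 = 47×(42+962)/2
= 47×1004/2 = 23594

S_47 = 23594


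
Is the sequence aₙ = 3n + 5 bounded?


aₙ = 3n + 5 → as n→∞, aₙ→∞
No finite upper bound exists
The sequence is UNBOUNDED

Unbounded (aₙ → ∞ as n → ∞)


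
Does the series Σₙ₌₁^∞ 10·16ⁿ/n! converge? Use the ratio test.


aₙ = 10·16^n/n!
a_{n+1}/aₙ = 16^(n+1)/(n+1)! × n!/16^n  (constant 10 cancels)
= 16/(n+1)
L = lim(n→∞) 16/(n+1) = 0
L < 1 → series CONVERGES

Converges (ratio test: L = 0 < 1)


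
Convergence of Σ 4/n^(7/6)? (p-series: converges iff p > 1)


p-series test: Σ c/n^p converges if p > 1, diverges if p ≤ 1 (constant c > 0 doesn't affect convergence).
p = 7/6
7/6 > 1 → CONVERGES

Converges (p = 7/6 > 1)


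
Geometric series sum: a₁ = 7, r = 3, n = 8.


Sₙ = 7×(3^8 - 1)/(3 - 1)
= 7×(6561 - 1)/2
= 7×6560/2
= 22960

S_8 = 22960


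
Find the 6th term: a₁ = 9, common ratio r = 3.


aₙ = a₁·r^(n-1)
= 9×3^5
= 9×243
= 2187

a_6 = 2187


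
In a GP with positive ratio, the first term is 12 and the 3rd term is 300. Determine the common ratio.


r^(n-1) = aₙ/a₁
r^2 = 300/12 = 25
r = 25^(1/2)
= ±5; taking r > 0 gives r = 5

r = 5


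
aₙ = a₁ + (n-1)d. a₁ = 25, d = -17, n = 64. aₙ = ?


aₙ = a₁ + (n-1)d
= 25 + (64-1)×-17
= 25 - 1071
= -1046

a_64 = -1046


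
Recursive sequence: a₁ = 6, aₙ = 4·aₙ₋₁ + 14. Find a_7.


Computing step by step:
a_1 = 6
a_2 = 38
a_3 = 166
a_4 = 678
a_5 = 2726
a_6 = 10918
a_7 = 43686


a_7 = 43686


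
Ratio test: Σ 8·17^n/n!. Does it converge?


aₙ = 8·17^n/n!
a_{n+1}/aₙ = 17^(n+1)/(n+1)! × n!/17^n  (constant 8 cancels)
= 17/(n+1)
L = lim(n→∞) 17/(n+1) = 0
L < 1 → series CONVERGES

Converges (ratio test: L = 0 < 1)


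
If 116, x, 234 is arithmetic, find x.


AM = (116 + 234)/2 = 350/2 = 175

AM = 175


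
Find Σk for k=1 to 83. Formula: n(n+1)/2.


n(n+1)/2 = 83×84/2 = 6972/2 = 3486

Σk = 3486


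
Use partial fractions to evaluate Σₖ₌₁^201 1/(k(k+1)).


1/(k(k+1)) = 1/k - 1/(k+1) (partial fractions)
Telescoping: Σ = 1 - 1/202 = 201/202

Sum = 201/202


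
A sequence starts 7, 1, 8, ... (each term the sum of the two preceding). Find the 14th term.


Computing iteratively: 7, 1, 8, 9, 17, 26, 43, 69, 112, 181, 293, 474, ...
a_14 = 1241

a_14 = 1241


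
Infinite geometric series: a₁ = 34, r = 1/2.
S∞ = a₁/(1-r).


S∞ = a₁/(1-r) = 34/(1 - 1/2)
= 34/(1/2)
= 68

S∞ = 68


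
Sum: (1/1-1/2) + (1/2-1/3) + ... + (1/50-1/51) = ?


Telescoping: adjacent terms cancel.
= 1/1 - 1/51
= 1 - 1/51 = 50/51

Sum = 50/51


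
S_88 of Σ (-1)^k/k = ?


S = -1 + 1/2 - 1/3 + 1/4 - 1/5 + 1/6 - 1/7 + 1/8 ± ...
= -0.6875
(Full series converges to -ln(2) ≈ -0.6931)

S_88 = -0.6875


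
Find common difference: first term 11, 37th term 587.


d = (aₙ - a₁)/(n-1)
= (587 - 11)/(37-1)
= 576/36 = 16

d = 16


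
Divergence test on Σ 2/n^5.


lim(n→∞) 2/n^5 = 0
lim aₙ = 0 → nth-term test is INCONCLUSIVE
(Need other tests; this is actually a convergent p-series with p=5 > 1)

Inconclusive (lim aₙ = 0; need another test)


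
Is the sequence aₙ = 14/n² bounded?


a₁ = 14, a₂ = 14/4, a₃ = 14/9, ...
0 < aₙ ≤ 14 for all n ≥ 1
The sequence IS bounded

Bounded (0 < aₙ ≤ 14)


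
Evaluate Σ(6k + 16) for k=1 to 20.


Σ(6k+16) = 6·Σk + 16·n
= 6·210 + 16·20
= 1260 + 320 = 1580

Σ = 1580


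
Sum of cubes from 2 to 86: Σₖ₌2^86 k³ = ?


Σₖ₌2^86 k³ = [86·87/2]² − [1·2/2]²
= 13995081 − 1 = 13995080

Σk³ = 13995080


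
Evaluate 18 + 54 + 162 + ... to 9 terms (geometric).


Sₙ = 18×(3^9 - 1)/(3 - 1)
= 18×(19683 - 1)/2
= 18×19682/2
= 177138

S_9 = 177138


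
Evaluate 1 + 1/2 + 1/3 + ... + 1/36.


H_36 = 1/1 + 1/2 + 1/3 + ... + 1/36
= 54801925434709/13127595717600
≈ 4.1746

H_36 = 54801925434709/13127595717600 ≈ 4.1746


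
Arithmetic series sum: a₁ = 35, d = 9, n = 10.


aₙ = 35 + (10-1)×9 = 116
Sₙ = n(a₁+aₙ)/2 = 10×(35+116)/2
= 10×151/2 = 755

S_10 = 755


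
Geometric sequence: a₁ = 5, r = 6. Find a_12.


aₙ = a₁·r^(n-1)
= 5×6^11
= 5×362797056
= 1813985280

a_12 = 1813985280


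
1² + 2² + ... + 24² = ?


n = 24
n(n+1)(2n+1)/6 = 24×25×49/6
= 29400/6 = 4900

Σk² = 4900


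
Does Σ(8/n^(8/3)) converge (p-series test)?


p-series test: Σ c/n^p converges if p > 1, diverges if p ≤ 1 (constant c > 0 doesn't affect convergence).
p = 8/3
8/3 > 1 → CONVERGES

Converges (p = 8/3 > 1)


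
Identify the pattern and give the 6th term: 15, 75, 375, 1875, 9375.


Pattern: geometric (r=5)
Terms: 15, 75, 375, 1875, 9375
Next term = 46875

Next term = 46875


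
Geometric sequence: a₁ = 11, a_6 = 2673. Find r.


r^(n-1) = aₙ/a₁
r^5 = 2673/11 = 243
r = 243^(1/5)
= 3

r = 3


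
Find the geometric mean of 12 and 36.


GM = √(12×36) = √432 = 20.7846

GM = 20.7846


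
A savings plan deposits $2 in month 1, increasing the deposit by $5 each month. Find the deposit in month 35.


aₙ = a₁ + (n-1)d
= 2 + (35-1)×5
= 2 + 170
= 172

a_35 = 172


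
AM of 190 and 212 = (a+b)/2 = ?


AM = (190 + 212)/2 = 402/2 = 201

AM = 201


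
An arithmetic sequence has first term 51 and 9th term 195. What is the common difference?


d = (aₙ - a₁)/(n-1)
= (195 - 51)/(9-1)
= 144/8 = 18

d = 18


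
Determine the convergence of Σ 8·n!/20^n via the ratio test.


aₙ = 8·n!/20^n
a_{n+1}/aₙ = (n+1)!/20^(n+1) × 20^n/n!  (constant 8 cancels)
= (n+1)/20
L = lim(n→∞) (n+1)/20 = ∞
L > 1 → series DIVERGES

Diverges (ratio test: L = ∞ > 1)


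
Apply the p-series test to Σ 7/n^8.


p-series test: Σ c/n^p converges if p > 1, diverges if p ≤ 1 (constant c > 0 doesn't affect convergence).
p = 8
8 > 1 → CONVERGES

Converges (p = 8 > 1)


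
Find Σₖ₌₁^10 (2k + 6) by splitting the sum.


Σ(2k+6) = 2·Σk + 6·n
= 2·55 + 6·10
= 110 + 60 = 170

Σ = 170


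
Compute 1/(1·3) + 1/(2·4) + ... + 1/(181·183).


1/(k(k+2)) = (1/2)·(1/k - 1/(k+2)) (partial fractions)
Telescoping: Σ = (1/2)·(1 + 1/2 - 1/182 - 1/183) = 24797/33306

Sum = 24797/33306


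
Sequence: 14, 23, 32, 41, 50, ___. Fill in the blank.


Pattern: arithmetic (d=9)
Terms: 14, 23, 32, 41, 50
Next term = 59

Next term = 59


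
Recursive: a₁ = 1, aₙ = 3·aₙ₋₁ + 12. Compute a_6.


Computing step by step:
a_1 = 1
a_2 = 15
a_3 = 57
a_4 = 183
a_5 = 561
a_6 = 1695


a_6 = 1695


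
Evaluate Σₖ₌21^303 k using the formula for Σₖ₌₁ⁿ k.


Σₖ₌21^303 k = Σₖ₌₁^303 k − Σₖ₌₁^20 k
= 303·304/2 − 20·21/2
= 46056 − 210 = 45846

Σk = 45846


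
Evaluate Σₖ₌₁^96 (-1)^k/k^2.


S = -1 + 1/4 - 1/9 + 1/16 - 1/25 + 1/36 - 1/49 + 1/64 ± ...
= -0.8224
(Full series converges to -π²/12 ≈ -0.8225)

S_96 = -0.8224


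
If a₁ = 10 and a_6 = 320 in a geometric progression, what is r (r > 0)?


r^(n-1) = aₙ/a₁
r^5 = 320/10 = 32
r = 32^(1/5)
= 2

r = 2


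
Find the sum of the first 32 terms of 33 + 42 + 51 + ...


aₙ = 33 + (32-1)×9 = 312
Sₙ = n(a₁+aₙ)/2 = 32×(33+312)/2
= 32×345/2 = 5520

S_32 = 5520


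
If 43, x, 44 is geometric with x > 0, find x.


GM = √(43×44) = √1892 = 43.4971

GM = 43.4971


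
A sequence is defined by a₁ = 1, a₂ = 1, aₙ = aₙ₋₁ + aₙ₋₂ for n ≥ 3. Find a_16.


Computing iteratively: 1, 1, 2, 3, 5, 8, 13, 21, 34, 55, 89, 144, ...
a_16 = 987

a_16 = 987


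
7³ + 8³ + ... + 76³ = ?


Σₖ₌7^76 k³ = [76·77/2]² − [6·7/2]²
= 8561476 − 441 = 8561035

Σk³ = 8561035


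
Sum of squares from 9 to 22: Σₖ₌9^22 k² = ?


Σₖ₌9^22 k² = Σₖ₌₁^22 k² − Σₖ₌₁^8 k²
= 22·23·45/6 − 8·9·17/6
= 3795 − 204 = 3591

Σk² = 3591


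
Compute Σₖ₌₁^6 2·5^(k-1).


Sₙ = 2×(5^6 - 1)/(5 - 1)
= 2×(15625 - 1)/4
= 2×15624/4
= 7812

S_6 = 7812


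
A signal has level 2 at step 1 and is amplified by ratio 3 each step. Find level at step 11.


aₙ = a₁·r^(n-1)
= 2×3^10
= 2×59049
= 118098

a_11 = 118098


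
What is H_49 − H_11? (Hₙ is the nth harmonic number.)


Σₖ₌12^49 1/k = 1/12 + 1/13 + 1/14 + ... + 1/49
= 4522522398000006949811/3099044504245996706400
≈ 1.4593

Sum = 4522522398000006949811/3099044504245996706400 ≈ 1.4593


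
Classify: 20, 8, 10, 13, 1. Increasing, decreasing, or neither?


Differences: -12, 2, 3, -12
Difference at position 2 is +2 (> 0) but position 1 is -12 (< 0) — sequence both rises and falls
→ NOT monotonic

Not monotonic


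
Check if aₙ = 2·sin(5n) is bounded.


For all n, -1 ≤ sin(5n) ≤ 1, so -2 ≤ 2·sin(5n) ≤ 2
Lower bound: -2, Upper bound: 2
The sequence IS bounded

Bounded (-2 ≤ aₙ ≤ 2)


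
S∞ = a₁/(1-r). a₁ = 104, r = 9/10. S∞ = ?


S∞ = a₁/(1-r) = 104/(1 - 9/10)
= 104/(1/10)
= 1040

S∞ = 1040


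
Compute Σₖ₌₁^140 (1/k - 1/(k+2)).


Telescoping with gap 2: two head and two tail terms survive.
= (1 + 1/2) - (1/141 + 1/142)
= 3/2 - 1/141 - 1/142 = 14875/10011

Sum = 14875/10011


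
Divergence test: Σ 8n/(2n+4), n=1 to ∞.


lim(n→∞) 8n/(2n+4) = 8/2 = 4  (divide numerator and denominator by n)
lim aₙ = 4 ≠ 0 → series DIVERGES

Diverges (lim aₙ = 4 ≠ 0)


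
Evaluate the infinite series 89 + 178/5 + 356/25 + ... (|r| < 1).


S∞ = a₁/(1-r) = 89/(1 - 2/5)
= 89/(3/5)
= 445/3

S∞ = 445/3


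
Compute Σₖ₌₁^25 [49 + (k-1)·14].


aₙ = 49 + (25-1)×14 = 385
Sₙ = n(a₁+aₙ)/2 = 25×(49+385)/2
= 25×434/2 = 5425

S_25 = 5425


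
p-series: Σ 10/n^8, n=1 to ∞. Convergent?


p-series test: Σ c/n^p converges if p > 1, diverges if p ≤ 1 (constant c > 0 doesn't affect convergence).
p = 8
8 > 1 → CONVERGES

Converges (p = 8 > 1)


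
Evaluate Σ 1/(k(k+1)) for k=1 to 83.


1/(k(k+1)) = 1/k - 1/(k+1) (partial fractions)
Telescoping: Σ = 1 - 1/84 = 83/84

Sum = 83/84
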